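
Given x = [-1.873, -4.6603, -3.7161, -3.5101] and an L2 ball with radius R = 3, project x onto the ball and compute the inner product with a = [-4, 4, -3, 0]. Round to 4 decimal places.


Step 1: Compute ||x|| (intermediates to 6 decimals).
||x|| = sqrt((-1.873)^2 + (-4.6603)^2 + (-3.7161)^2 + (-3.5101)^2) = 7.166361
Step 2: Project.
Since ||x|| > R, scale = R/||x|| = 3/7.166361 = 0.418623, proj(x) = scale * x
proj(x) = [-0.784081, -1.950909, -1.555645, -1.469409]
Step 3: Dot product.
a^T * proj(x) = -4*(-0.784081) + 4*(-1.950909) - 3*(-1.555645) + 0*(-1.469409) = -0.0004


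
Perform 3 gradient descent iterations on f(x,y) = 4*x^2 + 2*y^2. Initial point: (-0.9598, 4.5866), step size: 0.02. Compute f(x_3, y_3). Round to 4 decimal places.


Gradient descent on f(x,y) = 4*x^2 + 2*y^2.
Starting point: (-0.9598, 4.5866), alpha = 0.02
Step 1: grad_x = 2*4*-0.9598 = -7.6784, grad_y = 2*2*4.5866 = 18.3464
  x_1 = -0.9598 - 0.02*-7.6784 = -0.8062
  y_1 = 4.5866 - 0.02*18.3464 = 4.2197
Step 2: grad_x = 2*4*-0.8062 = -6.4499, grad_y = 2*2*4.2197 = 16.8787
  x_2 = -0.8062 - 0.02*-6.4499 = -0.6772
  y_2 = 4.2197 - 0.02*16.8787 = 3.8821
Step 3: grad_x = 2*4*-0.6772 = -5.4179, grad_y = 2*2*3.8821 = 15.5284
  x_3 = -0.6772 - 0.02*-5.4179 = -0.5689
  y_3 = 3.8821 - 0.02*15.5284 = 3.5715
f(-0.5689, 3.5715) = 4*(-0.5689)^2 + 2*3.5715^2 = 26.8061


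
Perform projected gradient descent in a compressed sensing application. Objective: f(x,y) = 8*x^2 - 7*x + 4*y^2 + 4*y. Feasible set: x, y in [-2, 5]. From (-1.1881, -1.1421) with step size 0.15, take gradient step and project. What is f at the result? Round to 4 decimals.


Step 1: Compute gradient at (-1.1881, -1.1421).
grad_x = 2*8*-1.1881 - 7 = -26.0096
grad_y = 2*4*-1.1421 + 4 = -5.1368
Step 2: Gradient step.
x_raw = -1.1881 - 0.15*-26.0096 = 2.7133
y_raw = -1.1421 - 0.15*-5.1368 = -0.3716
Step 3: Project onto [-2, 5].
x_proj = clip(2.7133) = 2.7133
y_proj = clip(-0.3716) = -0.3716
Step 4: Evaluate f.
f(2.7133, -0.3716) = 38.9703


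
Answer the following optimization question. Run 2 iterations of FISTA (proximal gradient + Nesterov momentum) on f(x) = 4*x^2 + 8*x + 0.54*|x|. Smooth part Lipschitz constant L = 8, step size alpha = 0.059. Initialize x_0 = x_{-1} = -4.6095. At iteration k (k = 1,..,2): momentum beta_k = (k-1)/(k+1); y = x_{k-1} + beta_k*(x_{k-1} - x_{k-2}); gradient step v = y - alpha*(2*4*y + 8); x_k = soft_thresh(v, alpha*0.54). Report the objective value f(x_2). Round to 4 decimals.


FISTA on f(x) = 4*x^2 + 8*x + 0.54*|x|
L = 8, alpha = 0.059
Iteration 1: beta = 0.0, y = -4.6095 + 0.0*(-4.6095 + 4.6095) = -4.6095
  grad(y) = -28.876, v = y - alpha*grad = -2.9058
  prox(v) = soft_thresh(-2.9058, 0.0319) = -2.874
Iteration 2: beta = 0.3333, y = -2.874 + 0.3333*(-2.874 + 4.6095) = -2.2954
  grad(y) = -10.3635, v = y - alpha*grad = -1.684
  prox(v) = soft_thresh(-1.684, 0.0319) = -1.6521
f(x_2) = 4*(-1.6521)^2 + 8*(-1.6521) + 0.54*|-1.6521| = -1.4067


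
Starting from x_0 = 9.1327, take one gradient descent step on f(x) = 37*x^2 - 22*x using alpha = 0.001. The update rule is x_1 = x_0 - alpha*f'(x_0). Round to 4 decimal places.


We compute the gradient at x_0 and apply the update.
f'(x) = 74*x - 22
f'(9.1327) = 74*9.1327 - 22 = 653.8198
x_1 = 9.1327 - 0.001*653.8198 = 8.4789


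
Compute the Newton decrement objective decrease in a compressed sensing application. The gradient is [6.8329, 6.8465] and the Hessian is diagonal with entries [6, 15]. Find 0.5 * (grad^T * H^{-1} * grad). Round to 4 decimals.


Step 1: H is diagonal, so H^(-1) * g = [1.1388, 0.4564].
Step 2: g^T H^(-1) g = sum_i g_i^2 / H_ii
  = (6.8329)^2/6 + (6.8465)^2/15
  = 7.7814 + 3.125 = 10.9064
Step 3: Objective decrease = 0.5 * g^T H^(-1) g = 5.4532


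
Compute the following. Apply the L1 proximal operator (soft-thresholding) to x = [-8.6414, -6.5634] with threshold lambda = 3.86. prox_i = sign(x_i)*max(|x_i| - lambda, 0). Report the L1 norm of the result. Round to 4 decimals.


Soft-thresholding with lambda = 3.86:
prox(-8.6414) = sign(-8.6414)*max(|-8.6414| - 3.86, 0) = -4.7814
prox(-6.5634) = sign(-6.5634)*max(|-6.5634| - 3.86, 0) = -2.7034
prox(x) = [-4.7814, -2.7034]
||prox(x)||_1 = 4.7814 + 2.7034 = 7.4848


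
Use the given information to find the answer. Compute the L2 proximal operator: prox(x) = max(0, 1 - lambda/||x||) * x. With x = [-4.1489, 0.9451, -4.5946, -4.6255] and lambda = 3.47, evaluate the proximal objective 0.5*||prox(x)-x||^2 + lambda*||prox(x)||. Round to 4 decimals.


Step 1: Compute ||x||.
||x|| = 7.7854
Step 2: Compute scaling factor.
scale = max(0, 1 - 3.47/7.7854) = 0.5543
Step 3: prox(x) = [-2.2997, 0.5239, -2.5468, -2.5639]
||prox(x)|| = 4.3154
Step 4: Proximal objective.
0.5*||prox-x||^2 = 6.0205
lambda*||prox|| = 14.9744
Total = 20.9948


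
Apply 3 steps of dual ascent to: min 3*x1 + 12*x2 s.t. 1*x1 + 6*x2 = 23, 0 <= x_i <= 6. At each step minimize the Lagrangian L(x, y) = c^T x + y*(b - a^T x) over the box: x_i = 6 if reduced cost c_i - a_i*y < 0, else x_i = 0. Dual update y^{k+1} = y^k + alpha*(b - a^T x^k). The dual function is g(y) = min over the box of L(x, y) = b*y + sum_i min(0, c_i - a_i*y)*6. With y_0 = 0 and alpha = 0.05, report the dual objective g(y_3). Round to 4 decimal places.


Dual ascent for LP: min 3*x1 + 12*x2, 1*x1 + 6*x2 = 23, 0 <= x_i <= 6
Step 1: y^k = 0.0, reduced costs: (3.0, 12.0)
  x^k = (0.0, 0.0), subgradient = b - a^T x = 23.0
  y^{k+1} = 0.0 + 0.05*23.0 = 1.15
Step 2: y^k = 1.15, reduced costs: (1.85, 5.1)
  x^k = (0.0, 0.0), subgradient = b - a^T x = 23.0
  y^{k+1} = 1.15 + 0.05*23.0 = 2.3
Step 3: y^k = 2.3, reduced costs: (0.7, -1.8)
  x^k = (0.0, 6.0), subgradient = b - a^T x = -13.0
  y^{k+1} = 2.3 + 0.05*-13.0 = 1.65
Dual objective at y_3 = 1.65: reduced costs (1.35, 2.1), box minimizer x = (0.0, 0.0)
g(y_3) = b*y + (c1 - a1*y)*x1 + (c2 - a2*y)*x2 = 23*1.65 + 1.35*0.0 + 2.1*0.0 = 37.95 + 0.0 + 0.0 = 37.95


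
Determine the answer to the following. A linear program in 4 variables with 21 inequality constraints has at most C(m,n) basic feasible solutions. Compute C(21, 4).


Each vertex corresponds to some choice of n active constraints out of m, so the number of vertices is at most C(m, n) = m! / (n!(m-n)!).
m = 21, n = 4
Numerator: 21 * 20 * 19 * 18
Denominator: 4! = 24
C(21, 4) = 5985


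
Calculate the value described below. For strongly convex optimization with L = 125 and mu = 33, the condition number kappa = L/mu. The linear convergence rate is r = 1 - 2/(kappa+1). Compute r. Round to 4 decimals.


Step 1: Compute the condition number.
kappa = L/mu = 125/33 = 3.7879
Step 2: Compute the convergence rate.
r = 1 - 2/(kappa + 1) = 1 - 2*mu/(L + mu) = (L - mu)/(L + mu) = 92/158 = 0.5823


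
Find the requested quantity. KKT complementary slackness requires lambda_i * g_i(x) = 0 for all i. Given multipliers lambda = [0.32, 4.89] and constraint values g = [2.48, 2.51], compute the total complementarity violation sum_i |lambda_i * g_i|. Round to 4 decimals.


KKT complementary slackness check:
lambda_1 * g_1 = 0.32 * 2.48 = 0.7936
lambda_2 * g_2 = 4.89 * 2.51 = 12.2739
Total violation = 0.7936 + 12.2739 = 13.0675


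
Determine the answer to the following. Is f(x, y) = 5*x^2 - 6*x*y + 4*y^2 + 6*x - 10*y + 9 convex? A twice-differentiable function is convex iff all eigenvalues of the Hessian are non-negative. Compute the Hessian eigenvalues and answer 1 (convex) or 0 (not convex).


The Hessian of f(x,y) = 5*x^2 - 6*x*y + 4*y^2 + 6*x - 10*y + 9 is:
H = [[10, -6], [-6, 8]]
Trace = 10 + 8 = 18
Determinant = 10*8 - (-6)^2 = 44
Discriminant = (18)^2 - 4*44 = 148.0
Eigenvalues: lambda_1 = 2.9172, lambda_2 = 15.0828
The function is convex.

1


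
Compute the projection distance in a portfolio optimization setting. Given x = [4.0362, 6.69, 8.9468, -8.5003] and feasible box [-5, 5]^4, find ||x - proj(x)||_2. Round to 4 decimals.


Project each component onto [-5, 5].
clip(4.0362) = 4.0362, clip(6.69) = 5.0, clip(8.9468) = 5.0, clip(-8.5003) = -5.0
Projection = [4.0362, 5.0, 5.0, -5.0]
Squared diffs: [0.0, 2.8561, 15.5772, 12.2521]
Distance = sqrt(30.6854) = 5.5394


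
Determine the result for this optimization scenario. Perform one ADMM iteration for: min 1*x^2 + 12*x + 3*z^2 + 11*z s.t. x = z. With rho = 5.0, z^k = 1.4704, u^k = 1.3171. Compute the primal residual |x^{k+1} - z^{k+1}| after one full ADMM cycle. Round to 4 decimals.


ADMM iteration with rho = 5.0, z^k = 1.4704, u^k = 1.3171
Step 1: x-update.
Minimize 1*x^2 + 12*x + (5.0/2)*(x - 1.4704 + 1.3171)^2
FOC: (2*1 + 5.0)*x = -12 + 5.0*(1.4704 - 1.3171)
x^{k+1} = -1.6048
Step 2: z-update.
Minimize 3*z^2 + 11*z + (5.0/2)*(-1.6048 - z + 1.3171)^2
FOC: (2*3 + 5.0)*z = -11 + 5.0*(-1.6048 + 1.3171)
z^{k+1} = -1.1308
Step 3: u-update.
u^{k+1} = 1.3171 - 1.6048 + 1.1308 = 0.8431
Step 4: Primal residual = |-1.6048 + 1.1308| = 0.474


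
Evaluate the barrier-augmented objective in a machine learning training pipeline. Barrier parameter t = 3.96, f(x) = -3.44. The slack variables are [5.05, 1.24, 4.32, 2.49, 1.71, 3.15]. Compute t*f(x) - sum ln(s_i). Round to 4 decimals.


Step 1: Compute log-barrier.
ln values: [1.6194, 0.2151, 1.4633, 0.9123, 0.5365, 1.1474]
phi = -(1.6194 + 0.2151 + 1.4633 + 0.9123 + 0.5365 + 1.1474) = -5.8939
Step 2: Compute augmented objective.
t*f(x) = 3.96*-3.44 = -13.6224
Total = -13.6224 - 5.8939 = -19.5163


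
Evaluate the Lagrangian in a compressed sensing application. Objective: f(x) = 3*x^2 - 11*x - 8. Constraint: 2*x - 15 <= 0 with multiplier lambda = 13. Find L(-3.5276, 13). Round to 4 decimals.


Step 1: Evaluate f(x).
f(-3.5276) = 3*(-3.5276)^2 - 11*(-3.5276) - 8 = 68.1355
Step 2: Evaluate g(x).
g(-3.5276) = 2*-3.5276 - 15 = -22.0552
Step 3: Compute Lagrangian.
L = 68.1355 + 13*-22.0552 = -218.5821


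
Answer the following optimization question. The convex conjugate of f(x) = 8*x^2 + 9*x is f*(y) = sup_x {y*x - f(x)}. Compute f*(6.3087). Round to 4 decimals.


f*(y) = sup_x {y*x - a*x^2 - b*x} = sup_x {(y-b)*x - a*x^2}
FOC: (y - b) - 2a*x = 0 => x* = (y - b)/(2a)
x* = (6.3087 - 9)/(2*8) = -0.1682
f*(6.3087) = (y-b)^2/(4a) = (6.3087 - 9)^2/(4*8)
= 7.2431/32 = 0.2263


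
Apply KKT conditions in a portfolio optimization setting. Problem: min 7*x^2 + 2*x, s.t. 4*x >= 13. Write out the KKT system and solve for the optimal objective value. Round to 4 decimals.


Step 1: Try lambda = 0 (constraint inactive).
x_unc = -2/(2*7) = -0.1429
Check: 4*-0.1429 = -0.5716 < 13 -- violated!
Step 2: Constraint must be active: 4*x = 13
x* = 13/4 = 3.25
lambda = (2*7*3.25 + 2)/4 = 11.875
Step 3: Compute optimal value.
f(x*) = 7*3.25^2 + 2*3.25 = 80.4375


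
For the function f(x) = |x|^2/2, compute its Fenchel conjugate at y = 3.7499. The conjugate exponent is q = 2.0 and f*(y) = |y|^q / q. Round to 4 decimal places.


The conjugate exponent q satisfies 1/p + 1/q = 1.
p = 2, so q = 2/(2 - 1) = 2.0
|y|^q = 3.7499^2.0 = 14.0618
f*(3.7499) = 14.0618 / 2.0 = 7.0309


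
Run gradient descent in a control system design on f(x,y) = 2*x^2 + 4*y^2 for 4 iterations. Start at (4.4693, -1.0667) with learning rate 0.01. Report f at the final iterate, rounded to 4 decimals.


Gradient descent on f(x,y) = 2*x^2 + 4*y^2.
Starting point: (4.4693, -1.0667), alpha = 0.01
Step 1: grad_x = 2*2*4.4693 = 17.8772, grad_y = 2*4*-1.0667 = -8.5336
  x_1 = 4.4693 - 0.01*17.8772 = 4.2905
  y_1 = -1.0667 - 0.01*-8.5336 = -0.9814
Step 2: grad_x = 2*2*4.2905 = 17.1621, grad_y = 2*4*-0.9814 = -7.8509
  x_2 = 4.2905 - 0.01*17.1621 = 4.1189
  y_2 = -0.9814 - 0.01*-7.8509 = -0.9029
Step 3: grad_x = 2*2*4.1189 = 16.4756, grad_y = 2*4*-0.9029 = -7.2228
  x_3 = 4.1189 - 0.01*16.4756 = 3.9542
  y_3 = -0.9029 - 0.01*-7.2228 = -0.8306
Step 4: grad_x = 2*2*3.9542 = 15.8166, grad_y = 2*4*-0.8306 = -6.645
  x_4 = 3.9542 - 0.01*15.8166 = 3.796
  y_4 = -0.8306 - 0.01*-6.645 = -0.7642
f(3.796, -0.7642) = 2*3.796^2 + 4*(-0.7642)^2 = 31.1549


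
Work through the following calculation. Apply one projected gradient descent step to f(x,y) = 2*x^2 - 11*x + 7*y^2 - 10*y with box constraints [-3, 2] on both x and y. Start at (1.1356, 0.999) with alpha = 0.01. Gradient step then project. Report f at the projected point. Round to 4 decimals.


Step 1: Compute gradient at (1.1356, 0.999).
grad_x = 2*2*1.1356 - 11 = -6.4576
grad_y = 2*7*0.999 - 10 = 3.986
Step 2: Gradient step.
x_raw = 1.1356 - 0.01*-6.4576 = 1.2002
y_raw = 0.999 - 0.01*3.986 = 0.9591
Step 3: Project onto [-3, 2].
x_proj = clip(1.2002) = 1.2002
y_proj = clip(0.9591) = 0.9591
Step 4: Evaluate f.
f(1.2002, 0.9591) = -13.4728


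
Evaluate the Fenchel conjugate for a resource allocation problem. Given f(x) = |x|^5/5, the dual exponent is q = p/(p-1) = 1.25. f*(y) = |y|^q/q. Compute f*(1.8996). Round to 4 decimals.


The conjugate exponent q satisfies 1/p + 1/q = 1.
p = 5, so q = 5/(5 - 1) = 1.25
|y|^q = 1.8996^1.25 = 2.2301
f*(1.8996) = 2.2301 / 1.25 = 1.7841


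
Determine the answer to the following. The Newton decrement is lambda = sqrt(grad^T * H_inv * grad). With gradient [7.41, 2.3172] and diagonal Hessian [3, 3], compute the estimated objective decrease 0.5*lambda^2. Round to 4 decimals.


Step 1: H is diagonal, so H^(-1) * g = [2.47, 0.7724].
Step 2: g^T H^(-1) g = sum_i g_i^2 / H_ii
  = (7.41)^2/3 + (2.3172)^2/3
  = 18.3027 + 1.7898 = 20.0925
Step 3: Objective decrease = 0.5 * g^T H^(-1) g = 10.0463


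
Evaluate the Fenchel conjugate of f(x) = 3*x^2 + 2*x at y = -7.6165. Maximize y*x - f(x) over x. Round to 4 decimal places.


f*(y) = sup_x {y*x - a*x^2 - b*x} = sup_x {(y-b)*x - a*x^2}
FOC: (y - b) - 2a*x = 0 => x* = (y - b)/(2a)
x* = (-7.6165 - 2)/(2*3) = -1.6028
f*(-7.6165) = (y-b)^2/(4a) = (-7.6165 - 2)^2/(4*3)
= 92.4771/12 = 7.7064


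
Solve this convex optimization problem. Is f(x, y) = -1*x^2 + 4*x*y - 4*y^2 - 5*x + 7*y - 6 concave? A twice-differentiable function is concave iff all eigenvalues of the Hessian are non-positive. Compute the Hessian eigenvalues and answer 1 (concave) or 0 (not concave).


The Hessian of f(x,y) = -1*x^2 + 4*x*y - 4*y^2 - 5*x + 7*y - 6 is:
H = [[-2, 4], [4, -8]]
Trace = -2 - 8 = -10
Determinant = -2*-8 - (4)^2 = 0
Discriminant = (-10)^2 - 4*0 = 100.0
Eigenvalues: lambda_1 = -10.0, lambda_2 = 0.0
The function is concave.

1


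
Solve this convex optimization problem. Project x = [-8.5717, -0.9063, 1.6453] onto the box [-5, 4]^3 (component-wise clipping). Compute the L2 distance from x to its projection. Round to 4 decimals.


Project each component onto [-5, 4].
clip(-8.5717) = -5.0, clip(-0.9063) = -0.9063, clip(1.6453) = 1.6453
Projection = [-5.0, -0.9063, 1.6453]
Squared diffs: [12.757, 0.0, 0.0]
Distance = sqrt(12.757) = 3.5717


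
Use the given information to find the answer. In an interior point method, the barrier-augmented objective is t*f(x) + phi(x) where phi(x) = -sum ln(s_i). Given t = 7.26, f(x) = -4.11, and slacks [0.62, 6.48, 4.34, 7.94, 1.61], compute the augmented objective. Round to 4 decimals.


Step 1: Compute log-barrier.
ln values: [-0.478, 1.8687, 1.4679, 2.0719, 0.4762]
phi = -(-0.478 + 1.8687 + 1.4679 + 2.0719 + 0.4762) = -5.4067
Step 2: Compute augmented objective.
t*f(x) = 7.26*-4.11 = -29.8386
Total = -29.8386 - 5.4067 = -35.2453


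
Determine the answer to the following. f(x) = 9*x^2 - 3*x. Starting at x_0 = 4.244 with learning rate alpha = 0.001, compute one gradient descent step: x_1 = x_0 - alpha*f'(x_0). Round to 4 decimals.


We compute the gradient at x_0 and apply the update.
f'(x) = 18*x - 3
f'(4.244) = 18*4.244 - 3 = 73.392
x_1 = 4.244 - 0.001*73.392 = 4.1706


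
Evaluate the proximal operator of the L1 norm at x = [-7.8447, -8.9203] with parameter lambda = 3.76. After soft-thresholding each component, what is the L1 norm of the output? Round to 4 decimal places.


Soft-thresholding with lambda = 3.76:
prox(-7.8447) = sign(-7.8447)*max(|-7.8447| - 3.76, 0) = -4.0847
prox(-8.9203) = sign(-8.9203)*max(|-8.9203| - 3.76, 0) = -5.1603
prox(x) = [-4.0847, -5.1603]
||prox(x)||_1 = 4.0847 + 5.1603 = 9.245


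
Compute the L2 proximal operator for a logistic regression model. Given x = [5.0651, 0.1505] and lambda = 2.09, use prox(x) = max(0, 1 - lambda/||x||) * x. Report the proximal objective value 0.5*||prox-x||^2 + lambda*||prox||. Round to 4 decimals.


Step 1: Compute ||x||.
||x|| = 5.0673
Step 2: Compute scaling factor.
scale = max(0, 1 - 2.09/5.0673) = 0.5876
Step 3: prox(x) = [2.976, 0.0884]
||prox(x)|| = 2.9773
Step 4: Proximal objective.
0.5*||prox-x||^2 = 2.1841
lambda*||prox|| = 6.2226
Total = 8.4067


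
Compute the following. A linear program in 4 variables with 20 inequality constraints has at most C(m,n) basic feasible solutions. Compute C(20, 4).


Each vertex corresponds to some choice of n active constraints out of m, so the number of vertices is at most C(m, n) = m! / (n!(m-n)!).
m = 20, n = 4
Numerator: 20 * 19 * 18 * 17
Denominator: 4! = 24
C(20, 4) = 4845


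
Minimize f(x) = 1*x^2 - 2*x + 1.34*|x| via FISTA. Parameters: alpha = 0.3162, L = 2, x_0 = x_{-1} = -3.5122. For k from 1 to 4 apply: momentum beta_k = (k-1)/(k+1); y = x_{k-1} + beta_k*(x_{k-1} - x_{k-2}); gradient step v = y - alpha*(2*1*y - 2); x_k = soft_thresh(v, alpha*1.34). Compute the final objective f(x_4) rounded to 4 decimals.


FISTA on f(x) = 1*x^2 - 2*x + 1.34*|x|
L = 2, alpha = 0.3162
Iteration 1: beta = 0.0, y = -3.5122 + 0.0*(-3.5122 + 3.5122) = -3.5122
  grad(y) = -9.0244, v = y - alpha*grad = -0.6587
  prox(v) = soft_thresh(-0.6587, 0.4237) = -0.235
Iteration 2: beta = 0.3333, y = -0.235 + 0.3333*(-0.235 + 3.5122) = 0.8574
  grad(y) = -0.2851, v = y - alpha*grad = 0.9476
  prox(v) = soft_thresh(0.9476, 0.4237) = 0.5239
Iteration 3: beta = 0.5, y = 0.5239 + 0.5*(0.5239 + 0.235) = 0.9033
  grad(y) = -0.1934, v = y - alpha*grad = 0.9645
  prox(v) = soft_thresh(0.9645, 0.4237) = 0.5408
Iteration 4: beta = 0.6, y = 0.5408 + 0.6*(0.5408 - 0.5239) = 0.5509
  grad(y) = -0.8983, v = y - alpha*grad = 0.8349
  prox(v) = soft_thresh(0.8349, 0.4237) = 0.4112
f(x_4) = 1*0.4112^2 - 2*0.4112 + 1.34*|0.4112| = -0.1023


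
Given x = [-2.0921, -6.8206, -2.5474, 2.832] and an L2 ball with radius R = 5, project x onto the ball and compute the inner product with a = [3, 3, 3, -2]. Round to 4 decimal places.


Step 1: Compute ||x|| (intermediates to 6 decimals).
||x|| = sqrt((-2.0921)^2 + (-6.8206)^2 + (-2.5474)^2 + 2.832^2) = 8.087456
Step 2: Project.
Since ||x|| > R, scale = R/||x|| = 5/8.087456 = 0.618241, proj(x) = scale * x
proj(x) = [-1.293422, -4.216775, -1.574907, 1.750859]
Step 3: Dot product.
a^T * proj(x) = 3*(-1.293422) + 3*(-4.216775) + 3*(-1.574907) - 2*1.750859 = -24.757


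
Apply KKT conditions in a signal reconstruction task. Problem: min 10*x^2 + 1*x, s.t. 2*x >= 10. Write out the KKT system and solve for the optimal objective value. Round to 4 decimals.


Step 1: Try lambda = 0 (constraint inactive).
x_unc = -1/(2*10) = -0.05
Check: 2*-0.05 = -0.1 < 10 -- violated!
Step 2: Constraint must be active: 2*x = 10
x* = 10/2 = 5.0
lambda = (2*10*5.0 + 1)/2 = 50.5
Step 3: Compute optimal value.
f(x*) = 10*5.0^2 + 1*5.0 = 255.0


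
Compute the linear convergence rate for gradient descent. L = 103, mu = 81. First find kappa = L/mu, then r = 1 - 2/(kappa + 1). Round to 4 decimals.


Step 1: Compute the condition number.
kappa = L/mu = 103/81 = 1.2716
Step 2: Compute the convergence rate.
r = 1 - 2/(kappa + 1) = 1 - 2*mu/(L + mu) = (L - mu)/(L + mu) = 22/184 = 0.1196


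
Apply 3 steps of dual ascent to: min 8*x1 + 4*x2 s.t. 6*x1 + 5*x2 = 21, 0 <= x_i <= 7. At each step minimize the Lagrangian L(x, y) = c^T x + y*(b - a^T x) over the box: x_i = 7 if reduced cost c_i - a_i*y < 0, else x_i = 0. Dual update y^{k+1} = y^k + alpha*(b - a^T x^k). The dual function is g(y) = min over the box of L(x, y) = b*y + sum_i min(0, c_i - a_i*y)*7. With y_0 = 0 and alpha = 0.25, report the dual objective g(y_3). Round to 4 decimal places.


Dual ascent for LP: min 8*x1 + 4*x2, 6*x1 + 5*x2 = 21, 0 <= x_i <= 7
Step 1: y^k = 0.0, reduced costs: (8.0, 4.0)
  x^k = (0.0, 0.0), subgradient = b - a^T x = 21.0
  y^{k+1} = 0.0 + 0.25*21.0 = 5.25
Step 2: y^k = 5.25, reduced costs: (-23.5, -22.25)
  x^k = (7.0, 7.0), subgradient = b - a^T x = -56.0
  y^{k+1} = 5.25 + 0.25*-56.0 = -8.75
Step 3: y^k = -8.75, reduced costs: (60.5, 47.75)
  x^k = (0.0, 0.0), subgradient = b - a^T x = 21.0
  y^{k+1} = -8.75 + 0.25*21.0 = -3.5
Dual objective at y_3 = -3.5: reduced costs (29.0, 21.5), box minimizer x = (0.0, 0.0)
g(y_3) = b*y + (c1 - a1*y)*x1 + (c2 - a2*y)*x2 = 21*(-3.5) + 29.0*0.0 + 21.5*0.0 = -73.5 + 0.0 + 0.0 = -73.5


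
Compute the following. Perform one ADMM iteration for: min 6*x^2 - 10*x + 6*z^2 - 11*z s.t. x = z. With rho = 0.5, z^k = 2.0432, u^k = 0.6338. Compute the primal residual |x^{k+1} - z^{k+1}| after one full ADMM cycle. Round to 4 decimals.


ADMM iteration with rho = 0.5, z^k = 2.0432, u^k = 0.6338
Step 1: x-update.
Minimize 6*x^2 - 10*x + (0.5/2)*(x - 2.0432 + 0.6338)^2
FOC: (2*6 + 0.5)*x = 10 + 0.5*(2.0432 - 0.6338)
x^{k+1} = 0.8564
Step 2: z-update.
Minimize 6*z^2 - 11*z + (0.5/2)*(0.8564 - z + 0.6338)^2
FOC: (2*6 + 0.5)*z = 11 + 0.5*(0.8564 + 0.6338)
z^{k+1} = 0.9396
Step 3: u-update.
u^{k+1} = 0.6338 + 0.8564 - 0.9396 = 0.5506
Step 4: Primal residual = |0.8564 - 0.9396| = 0.0832


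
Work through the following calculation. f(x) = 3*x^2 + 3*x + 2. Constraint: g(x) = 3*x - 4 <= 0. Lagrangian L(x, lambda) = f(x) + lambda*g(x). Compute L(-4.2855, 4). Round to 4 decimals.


Step 1: Evaluate f(x).
f(-4.2855) = 3*(-4.2855)^2 + 3*(-4.2855) + 2 = 44.24
Step 2: Evaluate g(x).
g(-4.2855) = 3*-4.2855 - 4 = -16.8565
Step 3: Compute Lagrangian.
L = 44.24 + 4*-16.8565 = -23.186


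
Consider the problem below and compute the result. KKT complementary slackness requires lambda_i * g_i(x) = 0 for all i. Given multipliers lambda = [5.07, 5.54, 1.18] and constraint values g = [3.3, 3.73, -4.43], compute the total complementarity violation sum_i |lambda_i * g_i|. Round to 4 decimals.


KKT complementary slackness check:
lambda_1 * g_1 = 5.07 * 3.3 = 16.731
lambda_2 * g_2 = 5.54 * 3.73 = 20.6642
lambda_3 * g_3 = 1.18 * -4.43 = -5.2274
Total violation = 16.731 + 20.6642 + 5.2274 = 42.6226


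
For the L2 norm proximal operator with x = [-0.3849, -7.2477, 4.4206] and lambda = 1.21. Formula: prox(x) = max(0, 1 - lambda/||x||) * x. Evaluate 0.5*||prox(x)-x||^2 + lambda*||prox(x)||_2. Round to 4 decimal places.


Step 1: Compute ||x||.
||x|| = 8.4982
Step 2: Compute scaling factor.
scale = max(0, 1 - 1.21/8.4982) = 0.8576
Step 3: prox(x) = [-0.3301, -6.2157, 3.7912]
||prox(x)|| = 7.2882
Step 4: Proximal objective.
0.5*||prox-x||^2 = 0.7321
lambda*||prox|| = 8.8187
Total = 9.5507


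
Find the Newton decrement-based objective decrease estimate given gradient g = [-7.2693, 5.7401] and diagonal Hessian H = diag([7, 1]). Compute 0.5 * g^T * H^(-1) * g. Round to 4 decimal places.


Step 1: H is diagonal, so H^(-1) * g = [-1.0385, 5.7401].
Step 2: g^T H^(-1) g = sum_i g_i^2 / H_ii
  = (-7.2693)^2/7 + (5.7401)^2/1
  = 7.549 + 32.9487 = 40.4977
Step 3: Objective decrease = 0.5 * g^T H^(-1) g = 20.2489


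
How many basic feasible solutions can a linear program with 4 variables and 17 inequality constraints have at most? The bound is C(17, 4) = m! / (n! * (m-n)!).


Each vertex corresponds to some choice of n active constraints out of m, so the number of vertices is at most C(m, n) = m! / (n!(m-n)!).
m = 17, n = 4
Numerator: 17 * 16 * 15 * 14
Denominator: 4! = 24
C(17, 4) = 2380


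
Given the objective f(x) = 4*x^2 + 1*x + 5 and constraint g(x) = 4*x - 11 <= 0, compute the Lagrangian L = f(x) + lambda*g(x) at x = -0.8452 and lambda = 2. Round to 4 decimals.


Step 1: Evaluate f(x).
f(-0.8452) = 4*(-0.8452)^2 + 1*(-0.8452) + 5 = 7.0123
Step 2: Evaluate g(x).
g(-0.8452) = 4*-0.8452 - 11 = -14.3808
Step 3: Compute Lagrangian.
L = 7.0123 + 2*-14.3808 = -21.7493


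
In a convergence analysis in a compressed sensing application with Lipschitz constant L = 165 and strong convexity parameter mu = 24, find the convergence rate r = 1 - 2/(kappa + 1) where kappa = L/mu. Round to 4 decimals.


Step 1: Compute the condition number.
kappa = L/mu = 165/24 = 6.875
Step 2: Compute the convergence rate.
r = 1 - 2/(kappa + 1) = 1 - 2*mu/(L + mu) = (L - mu)/(L + mu) = 141/189 = 0.746


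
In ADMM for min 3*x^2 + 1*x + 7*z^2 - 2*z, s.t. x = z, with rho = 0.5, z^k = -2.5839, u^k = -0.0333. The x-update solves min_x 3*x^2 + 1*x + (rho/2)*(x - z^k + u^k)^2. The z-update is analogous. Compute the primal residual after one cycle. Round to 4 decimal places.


ADMM iteration with rho = 0.5, z^k = -2.5839, u^k = -0.0333
Step 1: x-update.
Minimize 3*x^2 + 1*x + (0.5/2)*(x + 2.5839 - 0.0333)^2
FOC: (2*3 + 0.5)*x = -1 + 0.5*(-2.5839 + 0.0333)
x^{k+1} = -0.35
Step 2: z-update.
Minimize 7*z^2 - 2*z + (0.5/2)*(-0.35 - z - 0.0333)^2
FOC: (2*7 + 0.5)*z = 2 + 0.5*(-0.35 - 0.0333)
z^{k+1} = 0.1247
Step 3: u-update.
u^{k+1} = -0.0333 - 0.35 - 0.1247 = -0.5081
Step 4: Primal residual = |-0.35 - 0.1247| = 0.4748


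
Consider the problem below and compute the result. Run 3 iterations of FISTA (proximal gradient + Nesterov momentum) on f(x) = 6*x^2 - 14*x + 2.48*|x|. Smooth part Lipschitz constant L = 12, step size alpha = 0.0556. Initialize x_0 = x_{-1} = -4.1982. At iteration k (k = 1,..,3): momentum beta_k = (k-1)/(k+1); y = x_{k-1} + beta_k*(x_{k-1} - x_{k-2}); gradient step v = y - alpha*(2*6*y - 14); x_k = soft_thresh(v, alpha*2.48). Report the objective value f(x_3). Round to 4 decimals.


FISTA on f(x) = 6*x^2 - 14*x + 2.48*|x|
L = 12, alpha = 0.0556
Iteration 1: beta = 0.0, y = -4.1982 + 0.0*(-4.1982 + 4.1982) = -4.1982
  grad(y) = -64.3784, v = y - alpha*grad = -0.6188
  prox(v) = soft_thresh(-0.6188, 0.1379) = -0.4809
Iteration 2: beta = 0.3333, y = -0.4809 + 0.3333*(-0.4809 + 4.1982) = 0.7582
  grad(y) = -4.9012, v = y - alpha*grad = 1.0307
  prox(v) = soft_thresh(1.0307, 0.1379) = 0.8929
Iteration 3: beta = 0.5, y = 0.8929 + 0.5*(0.8929 + 0.4809) = 1.5797
  grad(y) = 4.9566, v = y - alpha*grad = 1.3041
  prox(v) = soft_thresh(1.3041, 0.1379) = 1.1662
f(x_3) = 6*1.1662^2 - 14*1.1662 + 2.48*|1.1662| = -5.2744


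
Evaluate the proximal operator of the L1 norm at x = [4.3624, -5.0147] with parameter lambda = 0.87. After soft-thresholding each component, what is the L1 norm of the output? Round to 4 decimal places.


Soft-thresholding with lambda = 0.87:
prox(4.3624) = sign(4.3624)*max(|4.3624| - 0.87, 0) = 3.4924
prox(-5.0147) = sign(-5.0147)*max(|-5.0147| - 0.87, 0) = -4.1447
prox(x) = [3.4924, -4.1447]
||prox(x)||_1 = 3.4924 + 4.1447 = 7.6371


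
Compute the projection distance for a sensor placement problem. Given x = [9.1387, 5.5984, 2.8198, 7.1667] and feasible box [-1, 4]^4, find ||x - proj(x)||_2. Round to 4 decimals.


Project each component onto [-1, 4].
clip(9.1387) = 4.0, clip(5.5984) = 4.0, clip(2.8198) = 2.8198, clip(7.1667) = 4.0
Projection = [4.0, 4.0, 2.8198, 4.0]
Squared diffs: [26.4062, 2.5549, 0.0, 10.028]
Distance = sqrt(38.9891) = 6.2441


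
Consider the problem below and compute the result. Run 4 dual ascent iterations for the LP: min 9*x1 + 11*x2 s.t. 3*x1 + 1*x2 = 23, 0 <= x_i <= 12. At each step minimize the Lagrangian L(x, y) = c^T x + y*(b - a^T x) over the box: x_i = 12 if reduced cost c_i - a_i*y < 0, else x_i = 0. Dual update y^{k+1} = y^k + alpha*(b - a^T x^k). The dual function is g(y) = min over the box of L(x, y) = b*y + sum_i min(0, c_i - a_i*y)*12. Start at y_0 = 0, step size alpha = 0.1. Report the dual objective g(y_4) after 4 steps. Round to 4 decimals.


Dual ascent for LP: min 9*x1 + 11*x2, 3*x1 + 1*x2 = 23, 0 <= x_i <= 12
Step 1: y^k = 0.0, reduced costs: (9.0, 11.0)
  x^k = (0.0, 0.0), subgradient = b - a^T x = 23.0
  y^{k+1} = 0.0 + 0.1*23.0 = 2.3
Step 2: y^k = 2.3, reduced costs: (2.1, 8.7)
  x^k = (0.0, 0.0), subgradient = b - a^T x = 23.0
  y^{k+1} = 2.3 + 0.1*23.0 = 4.6
Step 3: y^k = 4.6, reduced costs: (-4.8, 6.4)
  x^k = (12.0, 0.0), subgradient = b - a^T x = -13.0
  y^{k+1} = 4.6 + 0.1*-13.0 = 3.3
Step 4: y^k = 3.3, reduced costs: (-0.9, 7.7)
  x^k = (12.0, 0.0), subgradient = b - a^T x = -13.0
  y^{k+1} = 3.3 + 0.1*-13.0 = 2.0
Dual objective at y_4 = 2.0: reduced costs (3.0, 9.0), box minimizer x = (0.0, 0.0)
g(y_4) = b*y + (c1 - a1*y)*x1 + (c2 - a2*y)*x2 = 23*2.0 + 3.0*0.0 + 9.0*0.0 = 46.0 + 0.0 + 0.0 = 46.0


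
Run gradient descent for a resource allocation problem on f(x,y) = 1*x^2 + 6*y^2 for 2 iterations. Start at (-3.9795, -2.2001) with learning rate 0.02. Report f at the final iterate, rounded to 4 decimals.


Gradient descent on f(x,y) = 1*x^2 + 6*y^2.
Starting point: (-3.9795, -2.2001), alpha = 0.02
Step 1: grad_x = 2*1*-3.9795 = -7.959, grad_y = 2*6*-2.2001 = -26.4012
  x_1 = -3.9795 - 0.02*-7.959 = -3.8203
  y_1 = -2.2001 - 0.02*-26.4012 = -1.6721
Step 2: grad_x = 2*1*-3.8203 = -7.6406, grad_y = 2*6*-1.6721 = -20.0649
  x_2 = -3.8203 - 0.02*-7.6406 = -3.6675
  y_2 = -1.6721 - 0.02*-20.0649 = -1.2708
f(-3.6675, -1.2708) = 1*(-3.6675)^2 + 6*(-1.2708)^2 = 23.1399


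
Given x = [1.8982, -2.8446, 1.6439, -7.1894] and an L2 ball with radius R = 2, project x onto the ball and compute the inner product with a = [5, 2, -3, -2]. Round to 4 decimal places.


Step 1: Compute ||x|| (intermediates to 6 decimals).
||x|| = sqrt(1.8982^2 + (-2.8446)^2 + 1.6439^2 + (-7.1894)^2) = 8.129255
Step 2: Project.
Since ||x|| > R, scale = R/||x|| = 2/8.129255 = 0.246025, proj(x) = scale * x
proj(x) = [0.467005, -0.699843, 0.40444, -1.768772]
Step 3: Dot product.
a^T * proj(x) = 5*0.467005 + 2*(-0.699843) - 3*0.40444 - 2*(-1.768772) = 3.2596


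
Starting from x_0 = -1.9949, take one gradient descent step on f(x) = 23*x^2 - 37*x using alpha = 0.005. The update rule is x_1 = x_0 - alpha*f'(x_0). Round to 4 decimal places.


We compute the gradient at x_0 and apply the update.
f'(x) = 46*x - 37
f'(-1.9949) = 46*-1.9949 - 37 = -128.7654
x_1 = -1.9949 - 0.005*-128.7654 = -1.3511


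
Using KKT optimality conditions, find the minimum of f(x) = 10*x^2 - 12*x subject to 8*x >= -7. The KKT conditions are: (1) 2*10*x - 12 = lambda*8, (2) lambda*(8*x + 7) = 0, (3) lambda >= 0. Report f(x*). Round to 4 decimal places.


Step 1: Try lambda = 0 (constraint inactive).
Stationarity: 2*10*x - 12 = 0
x* = 12/(2*10) = 0.6
Check constraint: 8*0.6 = 4.8 >= -7 -- satisfied.
Step 2: Compute optimal value.
f(x*) = 10*0.6^2 - 12*0.6 = -3.6


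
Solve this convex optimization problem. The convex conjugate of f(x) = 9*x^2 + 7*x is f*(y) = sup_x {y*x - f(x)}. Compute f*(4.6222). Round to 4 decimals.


f*(y) = sup_x {y*x - a*x^2 - b*x} = sup_x {(y-b)*x - a*x^2}
FOC: (y - b) - 2a*x = 0 => x* = (y - b)/(2a)
x* = (4.6222 - 7)/(2*9) = -0.1321
f*(4.6222) = (y-b)^2/(4a) = (4.6222 - 7)^2/(4*9)
= 5.6539/36 = 0.1571


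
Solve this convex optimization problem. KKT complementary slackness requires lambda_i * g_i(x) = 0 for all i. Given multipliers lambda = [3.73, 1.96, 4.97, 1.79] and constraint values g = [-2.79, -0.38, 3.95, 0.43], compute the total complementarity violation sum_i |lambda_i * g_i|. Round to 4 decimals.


KKT complementary slackness check:
lambda_1 * g_1 = 3.73 * -2.79 = -10.4067
lambda_2 * g_2 = 1.96 * -0.38 = -0.7448
lambda_3 * g_3 = 4.97 * 3.95 = 19.6315
lambda_4 * g_4 = 1.79 * 0.43 = 0.7697
Total violation = 10.4067 + 0.7448 + 19.6315 + 0.7697 = 31.5527


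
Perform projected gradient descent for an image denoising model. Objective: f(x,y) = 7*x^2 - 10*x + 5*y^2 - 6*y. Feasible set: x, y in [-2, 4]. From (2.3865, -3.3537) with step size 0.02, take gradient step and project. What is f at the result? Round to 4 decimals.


Step 1: Compute gradient at (2.3865, -3.3537).
grad_x = 2*7*2.3865 - 10 = 23.411
grad_y = 2*5*-3.3537 - 6 = -39.537
Step 2: Gradient step.
x_raw = 2.3865 - 0.02*23.411 = 1.9183
y_raw = -3.3537 - 0.02*-39.537 = -2.563
Step 3: Project onto [-2, 4].
x_proj = clip(1.9183) = 1.9183
y_proj = clip(-2.563) = -2.0
Step 4: Evaluate f.
f(1.9183, -2.0) = 38.5758


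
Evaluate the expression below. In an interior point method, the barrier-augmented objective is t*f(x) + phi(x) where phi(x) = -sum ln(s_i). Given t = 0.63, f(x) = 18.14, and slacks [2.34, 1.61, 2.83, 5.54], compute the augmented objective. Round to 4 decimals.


Step 1: Compute log-barrier.
ln values: [0.8502, 0.4762, 1.0403, 1.712]
phi = -(0.8502 + 0.4762 + 1.0403 + 1.712) = -4.0787
Step 2: Compute augmented objective.
t*f(x) = 0.63*18.14 = 11.4282
Total = 11.4282 - 4.0787 = 7.3495


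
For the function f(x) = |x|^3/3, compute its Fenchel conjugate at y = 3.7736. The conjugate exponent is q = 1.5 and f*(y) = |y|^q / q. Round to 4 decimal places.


The conjugate exponent q satisfies 1/p + 1/q = 1.
p = 3, so q = 3/(3 - 1) = 1.5
|y|^q = 3.7736^1.5 = 7.3305
f*(3.7736) = 7.3305 / 1.5 = 4.887


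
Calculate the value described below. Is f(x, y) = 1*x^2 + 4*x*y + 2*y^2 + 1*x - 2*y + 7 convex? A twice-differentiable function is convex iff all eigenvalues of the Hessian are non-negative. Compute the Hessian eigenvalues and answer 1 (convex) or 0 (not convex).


The Hessian of f(x,y) = 1*x^2 + 4*x*y + 2*y^2 + 1*x - 2*y + 7 is:
H = [[2, 4], [4, 4]]
Trace = 2 + 4 = 6
Determinant = 2*4 - (4)^2 = -8
Discriminant = (6)^2 - 4*-8 = 68.0
Eigenvalues: lambda_1 = -1.1231, lambda_2 = 7.1231
The function is not convex.

0


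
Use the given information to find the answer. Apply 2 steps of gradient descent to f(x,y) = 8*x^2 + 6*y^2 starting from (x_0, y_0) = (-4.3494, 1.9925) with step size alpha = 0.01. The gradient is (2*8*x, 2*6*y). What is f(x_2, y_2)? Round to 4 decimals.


Gradient descent on f(x,y) = 8*x^2 + 6*y^2.
Starting point: (-4.3494, 1.9925), alpha = 0.01
Step 1: grad_x = 2*8*-4.3494 = -69.5904, grad_y = 2*6*1.9925 = 23.91
  x_1 = -4.3494 - 0.01*-69.5904 = -3.6535
  y_1 = 1.9925 - 0.01*23.91 = 1.7534
Step 2: grad_x = 2*8*-3.6535 = -58.4559, grad_y = 2*6*1.7534 = 21.0408
  x_2 = -3.6535 - 0.01*-58.4559 = -3.0689
  y_2 = 1.7534 - 0.01*21.0408 = 1.543
f(-3.0689, 1.543) = 8*(-3.0689)^2 + 6*1.543^2 = 89.6319


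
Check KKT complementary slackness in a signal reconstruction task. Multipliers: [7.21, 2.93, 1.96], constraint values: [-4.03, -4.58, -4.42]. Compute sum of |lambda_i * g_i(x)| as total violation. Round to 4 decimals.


KKT complementary slackness check:
lambda_1 * g_1 = 7.21 * -4.03 = -29.0563
lambda_2 * g_2 = 2.93 * -4.58 = -13.4194
lambda_3 * g_3 = 1.96 * -4.42 = -8.6632
Total violation = 29.0563 + 13.4194 + 8.6632 = 51.1389


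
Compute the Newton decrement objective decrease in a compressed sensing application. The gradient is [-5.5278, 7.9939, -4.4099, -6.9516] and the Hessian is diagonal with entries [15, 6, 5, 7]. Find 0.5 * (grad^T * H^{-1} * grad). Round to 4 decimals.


Step 1: H is diagonal, so H^(-1) * g = [-0.3685, 1.3323, -0.882, -0.9931].
Step 2: g^T H^(-1) g = sum_i g_i^2 / H_ii
  = (-5.5278)^2/15 + (7.9939)^2/6 + (-4.4099)^2/5 + (-6.9516)^2/7
  = 2.0371 + 10.6504 + 3.8894 + 6.9035 = 23.4805
Step 3: Objective decrease = 0.5 * g^T H^(-1) g = 11.7402


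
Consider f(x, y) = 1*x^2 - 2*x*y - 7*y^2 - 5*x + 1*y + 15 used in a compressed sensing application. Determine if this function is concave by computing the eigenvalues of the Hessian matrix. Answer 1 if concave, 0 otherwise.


The Hessian of f(x,y) = 1*x^2 - 2*x*y - 7*y^2 - 5*x + 1*y + 15 is:
H = [[2, -2], [-2, -14]]
Trace = 2 - 14 = -12
Determinant = 2*-14 - (-2)^2 = -32
Discriminant = (-12)^2 - 4*-32 = 272.0
Eigenvalues: lambda_1 = -14.2462, lambda_2 = 2.2462
The function is not concave.

0


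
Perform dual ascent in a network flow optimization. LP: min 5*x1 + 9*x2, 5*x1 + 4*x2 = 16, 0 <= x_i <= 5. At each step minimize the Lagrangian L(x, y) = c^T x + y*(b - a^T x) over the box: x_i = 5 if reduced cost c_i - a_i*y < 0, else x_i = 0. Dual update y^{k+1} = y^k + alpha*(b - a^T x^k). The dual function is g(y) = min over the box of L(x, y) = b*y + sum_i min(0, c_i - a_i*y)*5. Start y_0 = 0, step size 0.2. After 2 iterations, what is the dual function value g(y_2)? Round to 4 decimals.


Dual ascent for LP: min 5*x1 + 9*x2, 5*x1 + 4*x2 = 16, 0 <= x_i <= 5
Step 1: y^k = 0.0, reduced costs: (5.0, 9.0)
  x^k = (0.0, 0.0), subgradient = b - a^T x = 16.0
  y^{k+1} = 0.0 + 0.2*16.0 = 3.2
Step 2: y^k = 3.2, reduced costs: (-11.0, -3.8)
  x^k = (5.0, 5.0), subgradient = b - a^T x = -29.0
  y^{k+1} = 3.2 + 0.2*-29.0 = -2.6
Dual objective at y_2 = -2.6: reduced costs (18.0, 19.4), box minimizer x = (0.0, 0.0)
g(y_2) = b*y + (c1 - a1*y)*x1 + (c2 - a2*y)*x2 = 16*(-2.6) + 18.0*0.0 + 19.4*0.0 = -41.6 + 0.0 + 0.0 = -41.6


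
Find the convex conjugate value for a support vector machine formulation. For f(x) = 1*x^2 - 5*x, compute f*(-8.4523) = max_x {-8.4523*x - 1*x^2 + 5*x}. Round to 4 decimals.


f*(y) = sup_x {y*x - a*x^2 - b*x} = sup_x {(y-b)*x - a*x^2}
FOC: (y - b) - 2a*x = 0 => x* = (y - b)/(2a)
x* = (-8.4523 + 5)/(2*1) = -1.7262
f*(-8.4523) = (y-b)^2/(4a) = (-8.4523 + 5)^2/(4*1)
= 11.9184/4 = 2.9796


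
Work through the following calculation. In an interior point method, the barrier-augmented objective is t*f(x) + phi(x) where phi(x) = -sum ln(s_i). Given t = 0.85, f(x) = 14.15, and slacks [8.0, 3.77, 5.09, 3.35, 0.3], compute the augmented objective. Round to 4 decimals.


Step 1: Compute log-barrier.
ln values: [2.0794, 1.3271, 1.6273, 1.209, -1.204]
phi = -(2.0794 + 1.3271 + 1.6273 + 1.209 - 1.204) = -5.0388
Step 2: Compute augmented objective.
t*f(x) = 0.85*14.15 = 12.0275
Total = 12.0275 - 5.0388 = 6.9887


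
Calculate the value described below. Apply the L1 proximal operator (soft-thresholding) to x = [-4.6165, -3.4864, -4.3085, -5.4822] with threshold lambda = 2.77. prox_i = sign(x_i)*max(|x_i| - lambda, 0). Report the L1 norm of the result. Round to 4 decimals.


Soft-thresholding with lambda = 2.77:
prox(-4.6165) = sign(-4.6165)*max(|-4.6165| - 2.77, 0) = -1.8465
prox(-3.4864) = sign(-3.4864)*max(|-3.4864| - 2.77, 0) = -0.7164
prox(-4.3085) = sign(-4.3085)*max(|-4.3085| - 2.77, 0) = -1.5385
prox(-5.4822) = sign(-5.4822)*max(|-5.4822| - 2.77, 0) = -2.7122
prox(x) = [-1.8465, -0.7164, -1.5385, -2.7122]
||prox(x)||_1 = 1.8465 + 0.7164 + 1.5385 + 2.7122 = 6.8136


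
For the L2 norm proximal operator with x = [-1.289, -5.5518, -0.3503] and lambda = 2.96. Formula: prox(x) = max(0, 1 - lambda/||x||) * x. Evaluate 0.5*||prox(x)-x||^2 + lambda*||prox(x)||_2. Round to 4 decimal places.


Step 1: Compute ||x||.
||x|| = 5.7102
Step 2: Compute scaling factor.
scale = max(0, 1 - 2.96/5.7102) = 0.4816
Step 3: prox(x) = [-0.6208, -2.6739, -0.1687]
||prox(x)|| = 2.7502
Step 4: Proximal objective.
0.5*||prox-x||^2 = 4.3808
lambda*||prox|| = 8.1406
Total = 12.5215


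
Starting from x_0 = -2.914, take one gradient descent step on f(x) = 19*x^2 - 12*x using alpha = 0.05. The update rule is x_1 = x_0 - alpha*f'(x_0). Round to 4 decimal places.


We compute the gradient at x_0 and apply the update.
f'(x) = 38*x - 12
f'(-2.914) = 38*-2.914 - 12 = -122.732
x_1 = -2.914 - 0.05*-122.732 = 3.2226


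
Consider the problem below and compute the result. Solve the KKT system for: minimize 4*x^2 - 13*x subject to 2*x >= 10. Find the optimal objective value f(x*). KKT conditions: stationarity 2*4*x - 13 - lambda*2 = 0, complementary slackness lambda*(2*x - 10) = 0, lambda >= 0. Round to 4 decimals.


Step 1: Try lambda = 0 (constraint inactive).
x_unc = 13/(2*4) = 1.625
Check: 2*1.625 = 3.25 < 10 -- violated!
Step 2: Constraint must be active: 2*x = 10
x* = 10/2 = 5.0
lambda = (2*4*5.0 - 13)/2 = 13.5
Step 3: Compute optimal value.
f(x*) = 4*5.0^2 - 13*5.0 = 35.0


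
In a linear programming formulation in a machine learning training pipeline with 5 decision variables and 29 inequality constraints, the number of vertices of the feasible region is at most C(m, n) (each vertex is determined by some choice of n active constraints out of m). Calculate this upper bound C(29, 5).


Each vertex corresponds to some choice of n active constraints out of m, so the number of vertices is at most C(m, n) = m! / (n!(m-n)!).
m = 29, n = 5
Numerator: 29 * 28 * 27 * 26 * 25
Denominator: 5! = 120
C(29, 5) = 118755


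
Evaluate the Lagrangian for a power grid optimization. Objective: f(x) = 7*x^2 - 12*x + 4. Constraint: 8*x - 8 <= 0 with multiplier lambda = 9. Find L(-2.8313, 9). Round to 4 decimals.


Step 1: Evaluate f(x).
f(-2.8313) = 7*(-2.8313)^2 - 12*(-2.8313) + 4 = 94.0894
Step 2: Evaluate g(x).
g(-2.8313) = 8*-2.8313 - 8 = -30.6504
Step 3: Compute Lagrangian.
L = 94.0894 + 9*-30.6504 = -181.7642
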